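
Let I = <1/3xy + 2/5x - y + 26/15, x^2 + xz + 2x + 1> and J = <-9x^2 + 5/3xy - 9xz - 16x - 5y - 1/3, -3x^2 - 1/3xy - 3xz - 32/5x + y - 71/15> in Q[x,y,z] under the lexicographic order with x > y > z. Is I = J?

For a fixed monomial order, each ideal has a unique reduced Gröbner basis; comparing bases decides equality.
Buchberger on the first generating set:
f_1 = 1/3xy + 2/5x - y + 26/15, LT = xy.
f_2 = x^2 + xz + 2x + 1, LT = x^2.

S(f_1,f_2): lcm = x^2y. S = 6/5x^2 - xyz - 5xy + 26/5x - y.
  leading term x^2: subtract (6/5)·f_2 from 6/5x^2 - xyz - 5xy + 26/5x - y → -xyz - 5xy - 6/5xz + 14/5x - y - 6/5
  leading term xyz: subtract (-3z)·f_1 from -xyz - 5xy - 6/5xz + 14/5x - y - 6/5 → -5xy + 14/5x - 3yz - y + 26/5z - 6/5
  leading term xy: subtract (-15)·f_1 from -5xy + 14/5x - 3yz - y + 26/5z - 6/5 → 44/5x - 3yz - 16y + 26/5z + 124/5
  leading term x: no divisor's leading term divides it; move 44/5x to the remainder.
  leading term yz: no divisor's leading term divides it; move -3yz to the remainder.
  leading term y: no divisor's leading term divides it; move -16y to the remainder.
  leading term z: no divisor's leading term divides it; move 26/5z to the remainder.
  leading term 1: no divisor's leading term divides it; move 124/5 to the remainder.
  remainder 44/5x - 3yz - 16y + 26/5z + 124/5 ≠ 0; add g_3 = 44/5x - 3yz - 16y + 26/5z + 124/5 to the basis.

S(f_1,g_3): lcm = xy. S = 6/5x + 15/44y^2z + 20/11y^2 - 13/22yz - 64/11y + 26/5.
  leading term x: subtract (3/22)·g_3 from 6/5x + 15/44y^2z + 20/11y^2 - 13/22yz - 64/11y + 26/5 → 15/44y^2z + 20/11y^2 - 2/11yz - 40/11y - 39/55z + 20/11
  leading term y^2z: no divisor's leading term divides it; move 15/44y^2z to the remainder.
  leading term y^2: no divisor's leading term divides it; move 20/11y^2 to the remainder.
  leading term yz: no divisor's leading term divides it; move -2/11yz to the remainder.
  leading term y: no divisor's leading term divides it; move -40/11y to the remainder.
  leading term z: no divisor's leading term divides it; move -39/55z to the remainder.
  leading term 1: no divisor's leading term divides it; move 20/11 to the remainder.
  remainder 15/44y^2z + 20/11y^2 - 2/11yz - 40/11y - 39/55z + 20/11 ≠ 0; add g_4 = 15/44y^2z + 20/11y^2 - 2/11yz - 40/11y - 39/55z + 20/11 to the basis.

The other S-polynomials (S(f_2,g_3), S(f_1,g_4), S(f_2,g_4), S(g_3,g_4)) all reduce to 0 modulo the current basis, so we have a Gröbner basis.
Inter-reduce: drop elements whose leading term is divisible by another's, tail-reduce, and make monic.
Reduced Gröbner basis: {x - 15/44yz - 20/11y + 13/22z + 31/11, y^2z + 16/3y^2 - 8/15yz - 32/3y - 52/25z + 16/3}.

Buchberger on the second generating set:
h_1 = -9x^2 + 5/3xy - 9xz - 16x - 5y - 1/3, LT = x^2.
h_2 = -3x^2 - 1/3xy - 3xz - 32/5x + y - 71/15, LT = x^2.

S(h_1,h_2): lcm = x^2. S = -8/27xy - 16/45x + 8/9y - 208/135.
  leading term xy: no divisor's leading term divides it; move -8/27xy to the remainder.
  leading term x: no divisor's leading term divides it; move -16/45x to the remainder.
  leading term y: no divisor's leading term divides it; move 8/9y to the remainder.
  leading term 1: no divisor's leading term divides it; move -208/135 to the remainder.
  remainder -8/27xy - 16/45x + 8/9y - 208/135 ≠ 0; add k_3 = -8/27xy - 16/45x + 8/9y - 208/135 to the basis.

S(h_1,k_3): lcm = x^2y. S = -6/5x^2 - 5/27xy^2 + xyz + 43/9xy - 26/5x + 5/9y^2 + 1/27y.
  leading term x^2: subtract (2/15)·h_1 from -6/5x^2 - 5/27xy^2 + xyz + 43/9xy - 26/5x + 5/9y^2 + 1/27y → -5/27xy^2 + xyz + 41/9xy + 6/5xz - 46/15x + 5/9y^2 + 19/27y + 2/45
  leading term xy^2: subtract (5/8y)·k_3 from -5/27xy^2 + xyz + 41/9xy + 6/5xz - 46/15x + 5/9y^2 + 19/27y + 2/45 → xyz + 43/9xy + 6/5xz - 46/15x + 5/3y + 2/45
  leading term xyz: subtract (-27/8z)·k_3 from xyz + 43/9xy + 6/5xz - 46/15x + 5/3y + 2/45 → 43/9xy - 46/15x + 3yz + 5/3y - 26/5z + 2/45
  leading term xy: subtract (-129/8)·k_3 from 43/9xy - 46/15x + 3yz + 5/3y - 26/5z + 2/45 → -44/5x + 3yz + 16y - 26/5z - 124/5
  leading term x: no divisor's leading term divides it; move -44/5x to the remainder.
  leading term yz: no divisor's leading term divides it; move 3yz to the remainder.
  leading term y: no divisor's leading term divides it; move 16y to the remainder.
  leading term z: no divisor's leading term divides it; move -26/5z to the remainder.
  leading term 1: no divisor's leading term divides it; move -124/5 to the remainder.
  remainder -44/5x + 3yz + 16y - 26/5z - 124/5 ≠ 0; add k_4 = -44/5x + 3yz + 16y - 26/5z - 124/5 to the basis.

S(k_3,k_4): lcm = xy. S = 6/5x + 15/44y^2z + 20/11y^2 - 13/22yz - 64/11y + 26/5.
  leading term x: subtract (-3/22)·k_4 from 6/5x + 15/44y^2z + 20/11y^2 - 13/22yz - 64/11y + 26/5 → 15/44y^2z + 20/11y^2 - 2/11yz - 40/11y - 39/55z + 20/11
  leading term y^2z: no divisor's leading term divides it; move 15/44y^2z to the remainder.
  leading term y^2: no divisor's leading term divides it; move 20/11y^2 to the remainder.
  leading term yz: no divisor's leading term divides it; move -2/11yz to the remainder.
  leading term y: no divisor's leading term divides it; move -40/11y to the remainder.
  leading term z: no divisor's leading term divides it; move -39/55z to the remainder.
  leading term 1: no divisor's leading term divides it; move 20/11 to the remainder.
  remainder 15/44y^2z + 20/11y^2 - 2/11yz - 40/11y - 39/55z + 20/11 ≠ 0; add k_5 = 15/44y^2z + 20/11y^2 - 2/11yz - 40/11y - 39/55z + 20/11 to the basis.

The other S-polynomials (S(h_2,k_3), S(h_1,k_4), S(h_2,k_4), S(h_1,k_5), S(h_2,k_5), S(k_3,k_5), S(k_4,k_5)) all reduce to 0 modulo the current basis, so we have a Gröbner basis.
Inter-reduce: drop elements whose leading term is divisible by another's, tail-reduce, and make monic.
Reduced Gröbner basis: {x - 15/44yz - 20/11y + 13/22z + 31/11, y^2z + 16/3y^2 - 8/15yz - 32/3y - 52/25z + 16/3}.

The two bases agree; hence the ideals are identical.

Yes, the ideals are equal.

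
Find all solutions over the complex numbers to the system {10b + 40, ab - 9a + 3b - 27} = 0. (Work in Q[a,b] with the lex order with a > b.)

{(-3, -4)}

Compute a lex Gröbner basis by Buchberger's algorithm.
f_1 = 10b + 40, LT = b.
f_2 = ab - 9a + 3b - 27, LT = ab.

S(f_1,f_2): lcm = ab. S = 13a - 3b + 27.
  leading term a: no divisor's leading term divides it; move 13a to the remainder.
  leading term b: subtract (-3/10)·f_1 from -3b + 27 → 39
  leading term 1: no divisor's leading term divides it; move 39 to the remainder.
  remainder 13a + 39 ≠ 0; add h_3 = 13a + 39 to the basis.

The other S-polynomials (S(f_1,h_3), S(f_2,h_3)) all reduce to 0 modulo the current basis, so we have a Gröbner basis.
Inter-reduce: drop elements whose leading term is divisible by another's, tail-reduce, and make monic.
Reduced Gröbner basis: {a + 3, b + 4}.

Elimination: the polynomial b + 4 lies in the elimination ideal for b, so b ∈ {-4}. For each such b, the remaining basis elements (now univariate) give the rest of the solution.
  b = -4: the earlier basis element becomes a + 3 = 0, giving a = -3 — point (-3, -4).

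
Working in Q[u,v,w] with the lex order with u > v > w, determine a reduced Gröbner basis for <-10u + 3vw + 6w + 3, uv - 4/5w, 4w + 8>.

f_1 = -10u + 3vw + 6w + 3, LT = u.
f_2 = uv - 4/5w, LT = uv.
f_3 = 4w + 8, LT = w.

S(f_1,f_2): lcm = uv. S = -3/10v^2w - 3/5vw - 3/10v + 4/5w.
  reduce S modulo (f_1, f_2, f_3):
  remainder 3/5v^2 + 9/10v - 8/5 ≠ 0; add g_4 = 3/5v^2 + 9/10v - 8/5 to the basis.

The other S-polynomials (S(f_1,f_3), S(f_2,f_3), S(f_1,g_4), S(f_2,g_4), S(f_3,g_4)) all reduce to 0 modulo the current basis, so we have a Gröbner basis.
Inter-reduce: drop elements whose leading term is divisible by another's, tail-reduce, and make monic.

G = {u + 3/5v + 9/10, v^2 + 3/2v - 8/3, w + 2}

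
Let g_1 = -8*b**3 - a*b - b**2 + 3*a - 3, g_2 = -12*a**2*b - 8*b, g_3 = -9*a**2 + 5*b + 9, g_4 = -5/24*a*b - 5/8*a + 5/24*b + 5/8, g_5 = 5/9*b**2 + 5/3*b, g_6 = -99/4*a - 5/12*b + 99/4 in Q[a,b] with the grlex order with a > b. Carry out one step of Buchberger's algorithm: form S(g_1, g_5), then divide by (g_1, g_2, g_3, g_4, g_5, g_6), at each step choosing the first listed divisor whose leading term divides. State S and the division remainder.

S(g_1, g_5) = 1/8*a*b - 23/8*b**2 - 3/8*a + 3/8; remainder on division = 1735/198*b.

lcm(LM(g_1), LM(g_5)) = b**3.
S = (lcm/LT(g_1))·g_1 − (lcm/LT(g_5))·g_5 = 1/8*a*b - 23/8*b**2 - 3/8*a + 3/8.
Reduce S modulo (g_1, g_2, g_3, g_4, g_5, g_6) in that order:
  leading term a*b: subtract (-3/5)·g_4 from 1/8*a*b - 23/8*b**2 - 3/8*a + 3/8 → -23/8*b**2 - 3/4*a + 1/8*b + 3/4
  leading term b**2: subtract (-207/40)·g_5 from -23/8*b**2 - 3/4*a + 1/8*b + 3/4 → -3/4*a + 35/4*b + 3/4
  leading term a: subtract (1/33)·g_6 from -3/4*a + 35/4*b + 3/4 → 1735/198*b
  leading term b: no divisor's leading term divides it; move 1735/198*b to the remainder.
The remainder 1735/198*b is nonzero, so it would be added as the next basis element.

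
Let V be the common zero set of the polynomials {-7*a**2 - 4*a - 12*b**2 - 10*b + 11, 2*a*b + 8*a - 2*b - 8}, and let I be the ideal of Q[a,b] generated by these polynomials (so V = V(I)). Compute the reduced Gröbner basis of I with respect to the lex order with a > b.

G = {a**2 + 4/7*a + 12/7*b**2 + 10/7*b - 11/7, a*b + 4*a - b - 4, b**3 + 29/6*b**2 + 10/3*b}

f_1 = -7*a**2 - 4*a - 12*b**2 - 10*b + 11, LT = a**2.
f_2 = 2*a*b + 8*a - 2*b - 8, LT = a*b.

S(f_1,f_2): lcm = a**2*b. S = -4*a**2 + 11/7*a*b + 4*a + 12/7*b**3 + 10/7*b**2 - 11/7*b.
  leading term a**2: subtract (4/7)·f_1 from -4*a**2 + 11/7*a*b + 4*a + 12/7*b**3 + 10/7*b**2 - 11/7*b → 11/7*a*b + 44/7*a + 12/7*b**3 + 58/7*b**2 + 29/7*b - 44/7
  leading term a*b: subtract (11/14)·f_2 from 11/7*a*b + 44/7*a + 12/7*b**3 + 58/7*b**2 + 29/7*b - 44/7 → 12/7*b**3 + 58/7*b**2 + 40/7*b
  leading term b**3: no divisor's leading term divides it; move 12/7*b**3 to the remainder.
  leading term b**2: no divisor's leading term divides it; move 58/7*b**2 to the remainder.
  leading term b: no divisor's leading term divides it; move 40/7*b to the remainder.
  remainder 12/7*b**3 + 58/7*b**2 + 40/7*b ≠ 0; add g_3 = 12/7*b**3 + 58/7*b**2 + 40/7*b to the basis.

The other S-polynomials (S(f_1,g_3), S(f_2,g_3)) all reduce to 0 modulo the current basis, so we have a Gröbner basis.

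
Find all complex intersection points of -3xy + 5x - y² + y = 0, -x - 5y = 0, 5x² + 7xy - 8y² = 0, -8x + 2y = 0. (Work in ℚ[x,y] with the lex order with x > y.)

{(0, 0)}

Compute a lex Gröbner basis by Buchberger's algorithm.
f_1 = -3xy + 5x - y² + y, LT = xy.
f_2 = -x - 5y, LT = x.
f_3 = 5x² + 7xy - 8y², LT = x².
f_4 = -8x + 2y, LT = x.

S(f_1,f_2): lcm = xy. S = -5/3x - 14/3y² - ⅓y.
  leading term x: subtract (5/3)·f_2 from -5/3x - 14/3y² - ⅓y → -14/3y² + 8y
  leading term y²: no divisor's leading term divides it; move -14/3y² to the remainder.
  leading term y: no divisor's leading term divides it; move 8y to the remainder.
  remainder -14/3y² + 8y ≠ 0; add h_5 = -14/3y² + 8y to the basis.

S(f_1,f_3): lcm = x²y. S = -5/3x² - 16/15xy² - ⅓xy + 8/5y³.
  leading term x²: subtract (5/3x)·f_2 from -5/3x² - 16/15xy² - ⅓xy + 8/5y³ → -16/15xy² + 8xy + 8/5y³
  leading term xy²: subtract (16/45y)·f_1 from -16/15xy² + 8xy + 8/5y³ → 56/9xy + 88/45y³ - 16/45y²
  leading term xy: subtract (-56/27)·f_1 from 56/9xy + 88/45y³ - 16/45y² → 280/27x + 88/45y³ - 328/135y² + 56/27y
  leading term x: subtract (-280/27)·f_2 from 280/27x + 88/45y³ - 328/135y² + 56/27y → 88/45y³ - 328/135y² - 448/9y
  leading term y³: subtract (-44/105y)·h_5 from 88/45y³ - 328/135y² - 448/9y → 872/945y² - 448/9y
  leading term y²: subtract (-436/2205)·h_5 from 872/945y² - 448/9y → -11808/245y
  leading term y: no divisor's leading term divides it; move -11808/245y to the remainder.
  remainder -11808/245y ≠ 0; add h_6 = -11808/245y to the basis.

The other S-polynomials (S(f_1,f_4), S(f_2,f_3), S(f_2,f_4), S(f_3,f_4), S(f_1,h_5), S(f_2,h_5), S(f_3,h_5), S(f_4,h_5), S(f_1,h_6), S(f_2,h_6), S(f_3,h_6), S(f_4,h_6), S(h_5,h_6)) all reduce to 0 modulo the current basis, so we have a Gröbner basis.
Inter-reduce: drop elements whose leading term is divisible by another's, tail-reduce, and make monic.
Reduced Gröbner basis: {x, y}.

The lex basis is triangular: the last element involves only y. Solving y = 0 gives y ∈ {0}; substituting each value into the earlier elements determines the remaining variables.
  y = 0: the earlier basis element becomes x = 0, giving x = 0 — point (0, 0).
Each listed point satisfies every original equation (direct substitution).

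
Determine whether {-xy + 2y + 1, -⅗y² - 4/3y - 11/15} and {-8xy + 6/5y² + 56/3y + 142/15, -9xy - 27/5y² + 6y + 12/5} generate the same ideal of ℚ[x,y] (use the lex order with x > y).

Equality of ideals is decidable: compute both reduced Gröbner bases (unique for the ordering) and check whether they agree.
Buchberger on the first generating set:
f_1 = -xy + 2y + 1, LT = xy.
f_2 = -⅗y² - 4/3y - 11/15, LT = y².

S(f_1,f_2): lcm = xy². S = -20/9xy - 11/9x - 2y² - y.
  leading term xy: subtract (20/9)·f_1 from -20/9xy - 11/9x - 2y² - y → -11/9x - 2y² - 49/9y - 20/9
  leading term x: no divisor's leading term divides it; move -11/9x to the remainder.
  leading term y²: subtract (10/3)·f_2 from -2y² - 49/9y - 20/9 → -y + 2/9
  leading term y: no divisor's leading term divides it; move -y to the remainder.
  leading term 1: no divisor's leading term divides it; move 2/9 to the remainder.
  remainder -11/9x - y + 2/9 ≠ 0; add g_3 = -11/9x - y + 2/9 to the basis.

The other S-polynomials (S(f_1,g_3), S(f_2,g_3)) all reduce to 0 modulo the current basis, so we have a Gröbner basis.
Inter-reduce: drop elements whose leading term is divisible by another's, tail-reduce, and make monic.
Reduced Gröbner basis: {x + 9/11y - 2/11, y² + 20/9y + 11/9}.

Buchberger on the second generating set:
h_1 = -8xy + 6/5y² + 56/3y + 142/15, LT = xy.
h_2 = -9xy - 27/5y² + 6y + 12/5, LT = xy.

S(h_1,h_2): lcm = xy. S = -¾y² - 5/3y - 11/12.
  leading term y²: no divisor's leading term divides it; move -¾y² to the remainder.
  leading term y: no divisor's leading term divides it; move -5/3y to the remainder.
  leading term 1: no divisor's leading term divides it; move -11/12 to the remainder.
  remainder -¾y² - 5/3y - 11/12 ≠ 0; add k_3 = -¾y² - 5/3y - 11/12 to the basis.

S(h_1,k_3): lcm = xy². S = -20/9xy - 11/9x - 3/20y³ - 7/3y² - 71/60y.
  leading term xy: subtract (5/18)·h_1 from -20/9xy - 11/9x - 3/20y³ - 7/3y² - 71/60y → -11/9x - 3/20y³ - 8/3y² - 3439/540y - 71/27
  leading term x: no divisor's leading term divides it; move -11/9x to the remainder.
  leading term y³: subtract (⅕y)·k_3 from -3/20y³ - 8/3y² - 3439/540y - 71/27 → -7/3y² - 167/27y - 71/27
  leading term y²: subtract (28/9)·k_3 from -7/3y² - 167/27y - 71/27 → -y + 2/9
  leading term y: no divisor's leading term divides it; move -y to the remainder.
  leading term 1: no divisor's leading term divides it; move 2/9 to the remainder.
  remainder -11/9x - y + 2/9 ≠ 0; add k_4 = -11/9x - y + 2/9 to the basis.

The other S-polynomials (S(h_2,k_3), S(h_1,k_4), S(h_2,k_4), S(k_3,k_4)) all reduce to 0 modulo the current basis, so we have a Gröbner basis.
Inter-reduce: drop elements whose leading term is divisible by another's, tail-reduce, and make monic.
Reduced Gröbner basis: {x + 9/11y - 2/11, y² + 20/9y + 11/9}.

The two bases agree; hence the ideals are identical.

Yes, the ideals are equal.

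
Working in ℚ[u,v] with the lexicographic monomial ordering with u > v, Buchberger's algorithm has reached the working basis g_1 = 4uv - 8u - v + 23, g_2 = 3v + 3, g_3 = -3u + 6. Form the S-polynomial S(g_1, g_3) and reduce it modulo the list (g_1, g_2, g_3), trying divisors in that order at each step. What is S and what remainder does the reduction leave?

lcm(LM(g_1), LM(g_3)) = uv.
S = (lcm/LT(g_1))·g_1 − (lcm/LT(g_3))·g_3 = -2u + 7/4v + 23/4.
Reduce S modulo (g_1, g_2, g_3) in that order:
  leading term u: subtract (⅔)·g_3 from -2u + 7/4v + 23/4 → 7/4v + 7/4
  leading term v: subtract (7/12)·g_2 from 7/4v + 7/4 → 0
The remainder is 0, so this S-polynomial contributes no new basis element.

S(g_1, g_3) = -2u + 7/4v + 23/4; remainder on division = 0.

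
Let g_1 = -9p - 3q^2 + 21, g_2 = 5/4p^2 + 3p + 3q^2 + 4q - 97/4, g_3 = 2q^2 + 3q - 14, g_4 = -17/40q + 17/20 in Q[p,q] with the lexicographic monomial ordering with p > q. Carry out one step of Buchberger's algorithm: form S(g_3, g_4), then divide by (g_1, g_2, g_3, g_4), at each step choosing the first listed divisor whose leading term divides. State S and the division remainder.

S(g_3, g_4) = 7/2q - 7; remainder on division = 0.

lcm(LM(g_3), LM(g_4)) = q^2.
S = (lcm/LT(g_3))·g_3 − (lcm/LT(g_4))·g_4 = 7/2q - 7.
Reduce S modulo (g_1, g_2, g_3, g_4) in that order:
  leading term q: subtract (-140/17)·g_4 from 7/2q - 7 → 0
The remainder is 0, so this S-polynomial contributes no new basis element.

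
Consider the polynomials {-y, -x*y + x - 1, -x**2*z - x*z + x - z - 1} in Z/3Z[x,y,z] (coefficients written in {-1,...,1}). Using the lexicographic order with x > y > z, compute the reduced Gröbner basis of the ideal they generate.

f_1 = -y, LT = y.
f_2 = -x*y + x - 1, LT = x*y.
f_3 = -x**2*z - x*z + x - z - 1, LT = x**2*z.

S(f_1,f_2): lcm = x*y. S = x - 1.
  leading term x: no divisor's leading term divides it; move x to the remainder.
  leading term 1: no divisor's leading term divides it; move -1 to the remainder.
  remainder x - 1 ≠ 0; add g_4 = x - 1 to the basis.

The other S-polynomials (S(f_1,f_3), S(f_2,f_3), S(f_1,g_4), S(f_2,g_4), S(f_3,g_4)) all reduce to 0 modulo the current basis, so we have a Gröbner basis.
Inter-reduce: drop elements whose leading term is divisible by another's, tail-reduce, and make monic.

G = {x - 1, y}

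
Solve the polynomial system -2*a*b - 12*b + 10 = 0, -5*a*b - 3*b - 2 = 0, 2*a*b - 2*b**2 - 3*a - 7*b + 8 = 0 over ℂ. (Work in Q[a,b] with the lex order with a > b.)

{(-1, 1)}

Compute a lex Gröbner basis by Buchberger's algorithm.
f_1 = -2*a*b - 12*b + 10, LT = a*b.
f_2 = -5*a*b - 3*b - 2, LT = a*b.
f_3 = 2*a*b - 3*a - 2*b**2 - 7*b + 8, LT = a*b.

S(f_1,f_2): lcm = a*b. S = 27/5*b - 27/5.
  leading term b: no divisor's leading term divides it; move 27/5*b to the remainder.
  leading term 1: no divisor's leading term divides it; move -27/5 to the remainder.
  remainder 27/5*b - 27/5 ≠ 0; add h_4 = 27/5*b - 27/5 to the basis.

S(f_1,f_3): lcm = a*b. S = 3/2*a + b**2 + 19/2*b - 9.
  leading term a: no divisor's leading term divides it; move 3/2*a to the remainder.
  leading term b**2: subtract (5/27*b)·h_4 from b**2 + 19/2*b - 9 → 21/2*b - 9
  leading term b: subtract (35/18)·h_4 from 21/2*b - 9 → 3/2
  leading term 1: no divisor's leading term divides it; move 3/2 to the remainder.
  remainder 3/2*a + 3/2 ≠ 0; add h_5 = 3/2*a + 3/2 to the basis.

The other S-polynomials (S(f_2,f_3), S(f_1,h_4), S(f_2,h_4), S(f_3,h_4), S(f_1,h_5), S(f_2,h_5), S(f_3,h_5), S(h_4,h_5)) all reduce to 0 modulo the current basis, so we have a Gröbner basis.
Inter-reduce: drop elements whose leading term is divisible by another's, tail-reduce, and make monic.
Reduced Gröbner basis: {a + 1, b - 1}.

Since the basis is lex-ordered, b - 1 is univariate in b. Its roots are {1}. Back-substituting each root into the other basis elements fixes the other coordinates.
  b = 1: the earlier basis element becomes a + 1 = 0, giving a = -1 — point (-1, 1).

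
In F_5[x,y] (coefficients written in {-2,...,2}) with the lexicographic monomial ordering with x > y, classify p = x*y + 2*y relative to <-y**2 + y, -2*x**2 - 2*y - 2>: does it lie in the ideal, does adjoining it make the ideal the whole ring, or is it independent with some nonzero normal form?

First compute the reduced Gröbner basis of I by Buchberger's algorithm.
f_1 = -y**2 + y, LT = y**2.
f_2 = -2*x**2 - 2*y - 2, LT = x**2.

S(f_1,f_2): leading monomials are coprime, so the S-polynomial reduces to 0 (Buchberger's first criterion).
Every S-polynomial of the final basis reduces to 0, so we have a Gröbner basis.
Inter-reduce: drop elements whose leading term is divisible by another's, tail-reduce, and make monic.
Reduced Gröbner basis: {x**2 + y + 1, y**2 - y}.
Label its elements g_1 = x**2 + y + 1, g_2 = y**2 - y.

Reduce p = x*y + 2*y modulo G:
  leading term x*y: no divisor's leading term divides it; move x*y to the remainder.
  leading term y: no divisor's leading term divides it; move 2*y to the remainder.
  normal form = x*y + 2*y.
The normal form is nonzero, so p ∉ I. Since p minus its normal form lies in I, I + (p) = I + (r) where r = x*y + 2*y; decide whether this ideal is the whole ring.
Run Buchberger on G together with r (pairs among the g_i already reduce to 0 since G is a Gröbner basis):
g_1 = x**2 + y + 1, LT = x**2.
g_2 = y**2 - y, LT = y**2.
r = x*y + 2*y, LT = x*y.

S(g_1,g_2): leading monomials are coprime, so the S-polynomial reduces to 0 (Buchberger's first criterion).
S(g_1,r): lcm = x**2*y. S = -2*x*y + y**2 + y.
  leading term x*y: subtract (-2)·r from -2*x*y + y**2 + y → y**2
  leading term y**2: subtract (1)·g_2 from y**2 → y
  leading term y: no divisor's leading term divides it; move y to the remainder.
  remainder y ≠ 0; add m_4 = y to the basis.

S(g_2,r): lcm = x*y**2. S = -x*y - 2*y**2.
  leading term x*y: subtract (-1)·r from -x*y - 2*y**2 → -2*y**2 + 2*y
  leading term y**2: subtract (-2)·g_2 from -2*y**2 + 2*y → 0
  remainder 0.

S(g_1,m_4): leading monomials are coprime, so the S-polynomial reduces to 0 (Buchberger's first criterion).
S(g_2,m_4): lcm = y**2. S = -y.
  leading term y: subtract (-1)·m_4 from -y → 0
  remainder 0.

S(r,m_4): lcm = x*y. S = 2*y.
  leading term y: subtract (2)·m_4 from 2*y → 0
  remainder 0.

Every S-polynomial of the final basis reduces to 0, so we have a Gröbner basis.
Inter-reduce: drop elements whose leading term is divisible by another's, tail-reduce, and make monic.
Reduced Gröbner basis: {x**2 + 1, y}.
The reduced Gröbner basis of I + (p) is {x**2 + 1, y} ≠ {1}, a proper ideal, so the enlarged system stays consistent: p is independent of I, with normal form x*y + 2*y.

x*y + 2*y is independent of I; its normal form modulo I is x*y + 2*y.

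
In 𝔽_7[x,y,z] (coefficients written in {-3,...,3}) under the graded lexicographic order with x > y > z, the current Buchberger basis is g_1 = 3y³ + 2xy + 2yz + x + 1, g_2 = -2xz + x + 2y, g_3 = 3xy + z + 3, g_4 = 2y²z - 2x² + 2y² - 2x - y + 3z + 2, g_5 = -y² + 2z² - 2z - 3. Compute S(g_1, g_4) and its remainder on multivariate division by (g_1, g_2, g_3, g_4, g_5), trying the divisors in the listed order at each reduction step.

S(g_1, g_4) = x²y + 3xyz - y³ + 3yz² + xy - 2xz - 3y² + 2yz - y - 2z; remainder on division = 3yz² - 2yz - 3x - y + 2z + 3.

lcm(LM(g_1), LM(g_4)) = y³z.
S = (lcm/LT(g_1))·g_1 − (lcm/LT(g_4))·g_4 = x²y + 3xyz - y³ + 3yz² + xy - 2xz - 3y² + 2yz - y - 2z.
Reduce S modulo (g_1, g_2, g_3, g_4, g_5) in that order:
  leading term x²y: subtract (-2x)·g_3 from x²y + 3xyz - y³ + 3yz² + xy - 2xz - 3y² + 2yz - y - 2z → 3xyz - y³ + 3yz² + xy - 3y² + 2yz - x - y - 2z
  leading term xyz: subtract (2y)·g_2 from 3xyz - y³ + 3yz² + xy - 3y² + 2yz - x - y - 2z → -y³ + 3yz² - xy + 2yz - x - y - 2z
  leading term y³: subtract (2)·g_1 from -y³ + 3yz² - xy + 2yz - x - y - 2z → 3yz² + 2xy - 2yz - 3x - y - 2z - 2
  leading term yz²: no divisor's leading term divides it; move 3yz² to the remainder.
  leading term xy: subtract (3)·g_3 from 2xy - 2yz - 3x - y - 2z - 2 → -2yz - 3x - y + 2z + 3
  leading term yz: no divisor's leading term divides it; move -2yz to the remainder.
  leading term x: no divisor's leading term divides it; move -3x to the remainder.
  leading term y: no divisor's leading term divides it; move -y to the remainder.
  leading term z: no divisor's leading term divides it; move 2z to the remainder.
  leading term 1: no divisor's leading term divides it; move 3 to the remainder.
The remainder 3yz² - 2yz - 3x - y + 2z + 3 is nonzero, so it would be added as the next basis element.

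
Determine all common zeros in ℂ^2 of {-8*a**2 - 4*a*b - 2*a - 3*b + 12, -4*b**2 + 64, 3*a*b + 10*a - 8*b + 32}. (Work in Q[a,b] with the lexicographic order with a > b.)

Compute a lex Gröbner basis by Buchberger's algorithm.
f_1 = -8*a**2 - 4*a*b - 2*a - 3*b + 12, LT = a**2.
f_2 = -4*b**2 + 64, LT = b**2.
f_3 = 3*a*b + 10*a - 8*b + 32, LT = a*b.

S(f_1,f_3): lcm = a**2*b. S = -10/3*a**2 + 1/2*a*b**2 + 35/12*a*b - 32/3*a + 3/8*b**2 - 3/2*b.
  reduce S modulo (f_1, f_2, f_3):
  remainder -154/9*a + 431/36*b - 431/9 ≠ 0; add h_4 = -154/9*a + 431/36*b - 431/9 to the basis.

S(f_2,f_3): lcm = a*b**2. S = -10/3*a*b - 16*a + 8/3*b**2 - 32/3*b.
  reduce S modulo (f_1, f_2, f_3, h_4):
  remainder -965/42*b + 1930/21 ≠ 0; add h_5 = -965/42*b + 1930/21 to the basis.

The other S-polynomials (S(f_1,f_2), S(f_1,h_4), S(f_2,h_4), S(f_3,h_4), S(f_1,h_5), S(f_2,h_5), S(f_3,h_5), S(h_4,h_5)) all reduce to 0 modulo the current basis, so we have a Gröbner basis.
Inter-reduce: drop elements whose leading term is divisible by another's, tail-reduce, and make monic.
Reduced Gröbner basis: {a, b - 4}.

The lex basis is triangular: the last element involves only b. Solving b - 4 = 0 gives b ∈ {4}; substituting each value into the earlier elements determines the remaining variables.
  b = 4: the earlier basis element becomes a = 0, giving a = 0 — point (0, 4).

{(0, 4)}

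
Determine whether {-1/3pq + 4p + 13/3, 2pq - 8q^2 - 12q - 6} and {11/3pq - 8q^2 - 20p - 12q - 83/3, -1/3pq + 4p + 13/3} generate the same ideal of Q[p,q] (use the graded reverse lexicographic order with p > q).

Yes, the ideals are equal.

For a fixed monomial order, each ideal has a unique reduced Gröbner basis; comparing bases decides equality.
Buchberger on the first generating set:
f_1 = -1/3pq + 4p + 13/3, LT = pq.
f_2 = 2pq - 8q^2 - 12q - 6, LT = pq.

S(f_1,f_2): lcm = pq. S = 4q^2 - 12p + 6q - 10.
  leading term q^2: no divisor's leading term divides it; move 4q^2 to the remainder.
  leading term p: no divisor's leading term divides it; move -12p to the remainder.
  leading term q: no divisor's leading term divides it; move 6q to the remainder.
  leading term 1: no divisor's leading term divides it; move -10 to the remainder.
  remainder 4q^2 - 12p + 6q - 10 ≠ 0; add g_3 = 4q^2 - 12p + 6q - 10 to the basis.

S(f_1,g_3): lcm = pq^2. S = 3p^2 - 27/2pq + 5/2p - 13q.
  leading term p^2: no divisor's leading term divides it; move 3p^2 to the remainder.
  leading term pq: subtract (81/2)·f_1 from -27/2pq + 5/2p - 13q → -319/2p - 13q - 351/2
  leading term p: no divisor's leading term divides it; move -319/2p to the remainder.
  leading term q: no divisor's leading term divides it; move -13q to the remainder.
  leading term 1: no divisor's leading term divides it; move -351/2 to the remainder.
  remainder 3p^2 - 319/2p - 13q - 351/2 ≠ 0; add g_4 = 3p^2 - 319/2p - 13q - 351/2 to the basis.

The other S-polynomials (S(f_2,g_3), S(f_1,g_4), S(f_2,g_4), S(g_3,g_4)) all reduce to 0 modulo the current basis, so we have a Gröbner basis.
Inter-reduce: drop elements whose leading term is divisible by another's, tail-reduce, and make monic.
Reduced Gröbner basis: {p^2 - 319/6p - 13/3q - 117/2, pq - 12p - 13, q^2 - 3p + 3/2q - 5/2}.

Buchberger on the second generating set:
h_1 = 11/3pq - 8q^2 - 20p - 12q - 83/3, LT = pq.
h_2 = -1/3pq + 4p + 13/3, LT = pq.

S(h_1,h_2): lcm = pq. S = -24/11q^2 + 72/11p - 36/11q + 60/11.
  leading term q^2: no divisor's leading term divides it; move -24/11q^2 to the remainder.
  leading term p: no divisor's leading term divides it; move 72/11p to the remainder.
  leading term q: no divisor's leading term divides it; move -36/11q to the remainder.
  leading term 1: no divisor's leading term divides it; move 60/11 to the remainder.
  remainder -24/11q^2 + 72/11p - 36/11q + 60/11 ≠ 0; add k_3 = -24/11q^2 + 72/11p - 36/11q + 60/11 to the basis.

S(h_1,k_3): lcm = pq^2. S = -24/11q^3 + 3p^2 - 153/22pq - 36/11q^2 + 5/2p - 83/11q.
  leading term q^3: subtract (q)·k_3 from -24/11q^3 + 3p^2 - 153/22pq - 36/11q^2 + 5/2p - 83/11q → 3p^2 - 27/2pq + 5/2p - 13q
  leading term p^2: no divisor's leading term divides it; move 3p^2 to the remainder.
  leading term pq: subtract (-81/22)·h_1 from -27/2pq + 5/2p - 13q → -324/11q^2 - 1565/22p - 629/11q - 2241/22
  leading term q^2: subtract (27/2)·k_3 from -324/11q^2 - 1565/22p - 629/11q - 2241/22 → -319/2p - 13q - 351/2
  leading term p: no divisor's leading term divides it; move -319/2p to the remainder.
  leading term q: no divisor's leading term divides it; move -13q to the remainder.
  leading term 1: no divisor's leading term divides it; move -351/2 to the remainder.
  remainder 3p^2 - 319/2p - 13q - 351/2 ≠ 0; add k_4 = 3p^2 - 319/2p - 13q - 351/2 to the basis.

The other S-polynomials (S(h_2,k_3), S(h_1,k_4), S(h_2,k_4), S(k_3,k_4)) all reduce to 0 modulo the current basis, so we have a Gröbner basis.
Inter-reduce: drop elements whose leading term is divisible by another's, tail-reduce, and make monic.
Reduced Gröbner basis: {p^2 - 319/6p - 13/3q - 117/2, pq - 12p - 13, q^2 - 3p + 3/2q - 5/2}.

The two bases agree; hence the ideals are identical.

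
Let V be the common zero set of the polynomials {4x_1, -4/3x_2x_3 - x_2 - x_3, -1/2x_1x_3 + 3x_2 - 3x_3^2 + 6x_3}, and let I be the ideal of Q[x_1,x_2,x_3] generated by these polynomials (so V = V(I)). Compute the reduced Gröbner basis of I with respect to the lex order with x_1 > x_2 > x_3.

f_1 = 4x_1, LT = x_1.
f_2 = -4/3x_2x_3 - x_2 - x_3, LT = x_2x_3.
f_3 = -1/2x_1x_3 + 3x_2 - 3x_3^2 + 6x_3, LT = x_1x_3.

S(f_1,f_3): lcm = x_1x_3. S = 6x_2 - 6x_3^2 + 12x_3.
  leading term x_2: no divisor's leading term divides it; move 6x_2 to the remainder.
  leading term x_3^2: no divisor's leading term divides it; move -6x_3^2 to the remainder.
  leading term x_3: no divisor's leading term divides it; move 12x_3 to the remainder.
  remainder 6x_2 - 6x_3^2 + 12x_3 ≠ 0; add g_4 = 6x_2 - 6x_3^2 + 12x_3 to the basis.

S(f_2,g_4): lcm = x_2x_3. S = 3/4x_2 + x_3^3 - 2x_3^2 + 3/4x_3.
  leading term x_2: subtract (1/8)·g_4 from 3/4x_2 + x_3^3 - 2x_3^2 + 3/4x_3 → x_3^3 - 5/4x_3^2 - 3/4x_3
  leading term x_3^3: no divisor's leading term divides it; move x_3^3 to the remainder.
  leading term x_3^2: no divisor's leading term divides it; move -5/4x_3^2 to the remainder.
  leading term x_3: no divisor's leading term divides it; move -3/4x_3 to the remainder.
  remainder x_3^3 - 5/4x_3^2 - 3/4x_3 ≠ 0; add g_5 = x_3^3 - 5/4x_3^2 - 3/4x_3 to the basis.

The other S-polynomials (S(f_1,f_2), S(f_2,f_3), S(f_1,g_4), S(f_3,g_4), S(f_1,g_5), S(f_2,g_5), S(f_3,g_5), S(g_4,g_5)) all reduce to 0 modulo the current basis, so we have a Gröbner basis.
Inter-reduce: drop elements whose leading term is divisible by another's, tail-reduce, and make monic.

G = {x_1, x_2 - x_3^2 + 2x_3, x_3^3 - 5/4x_3^2 - 3/4x_3}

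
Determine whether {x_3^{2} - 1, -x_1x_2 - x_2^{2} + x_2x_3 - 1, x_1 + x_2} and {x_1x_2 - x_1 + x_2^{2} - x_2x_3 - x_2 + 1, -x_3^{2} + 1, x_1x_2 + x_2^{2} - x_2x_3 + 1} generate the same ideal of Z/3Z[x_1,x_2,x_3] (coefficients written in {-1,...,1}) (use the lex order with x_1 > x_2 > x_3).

Yes, the ideals are equal.

For a fixed monomial order, each ideal has a unique reduced Gröbner basis; comparing bases decides equality.
Buchberger on the first generating set:
f_1 = x_3^{2} - 1, LT = x_3^{2}.
f_2 = -x_1x_2 - x_2^{2} + x_2x_3 - 1, LT = x_1x_2.
f_3 = x_1 + x_2, LT = x_1.

S(f_1,f_2): leading monomials are coprime, so the S-polynomial reduces to 0 (Buchberger's first criterion).
S(f_1,f_3): leading monomials are coprime, so the S-polynomial reduces to 0 (Buchberger's first criterion).
S(f_2,f_3): lcm = x_1x_2. S = -x_2x_3 + 1.
  leading term x_2x_3: no divisor's leading term divides it; move -x_2x_3 to the remainder.
  leading term 1: no divisor's leading term divides it; move 1 to the remainder.
  remainder -x_2x_3 + 1 ≠ 0; add g_4 = -x_2x_3 + 1 to the basis.

S(f_1,g_4): lcm = x_2x_3^{2}. S = -x_2 + x_3.
  leading term x_2: no divisor's leading term divides it; move -x_2 to the remainder.
  leading term x_3: no divisor's leading term divides it; move x_3 to the remainder.
  remainder -x_2 + x_3 ≠ 0; add g_5 = -x_2 + x_3 to the basis.

S(f_2,g_4): lcm = x_1x_2x_3. S = x_1 + x_2^{2}x_3 - x_2x_3^{2} + x_3.
  leading term x_1: subtract (1)·f_3 from x_1 + x_2^{2}x_3 - x_2x_3^{2} + x_3 → x_2^{2}x_3 - x_2x_3^{2} - x_2 + x_3
  leading term x_2^{2}x_3: subtract (-x_2)·g_4 from x_2^{2}x_3 - x_2x_3^{2} - x_2 + x_3 → -x_2x_3^{2} + x_3
  leading term x_2x_3^{2}: subtract (-x_2)·f_1 from -x_2x_3^{2} + x_3 → -x_2 + x_3
  leading term x_2: subtract (1)·g_5 from -x_2 + x_3 → 0
  remainder 0.

S(f_3,g_4): leading monomials are coprime, so the S-polynomial reduces to 0 (Buchberger's first criterion).
S(f_1,g_5): leading monomials are coprime, so the S-polynomial reduces to 0 (Buchberger's first criterion).
S(f_2,g_5): lcm = x_1x_2. S = x_1x_3 + x_2^{2} - x_2x_3 + 1.
  leading term x_1x_3: subtract (x_3)·f_3 from x_1x_3 + x_2^{2} - x_2x_3 + 1 → x_2^{2} + x_2x_3 + 1
  leading term x_2^{2}: subtract (-x_2)·g_5 from x_2^{2} + x_2x_3 + 1 → -x_2x_3 + 1
  leading term x_2x_3: subtract (1)·g_4 from -x_2x_3 + 1 → 0
  remainder 0.

S(f_3,g_5): leading monomials are coprime, so the S-polynomial reduces to 0 (Buchberger's first criterion).
S(g_4,g_5): lcm = x_2x_3. S = x_3^{2} - 1.
  leading term x_3^{2}: subtract (1)·f_1 from x_3^{2} - 1 → 0
  remainder 0.

Every S-polynomial of the final basis reduces to 0, so we have a Gröbner basis.
Inter-reduce: drop elements whose leading term is divisible by another's, tail-reduce, and make monic.
Reduced Gröbner basis: {x_1 + x_3, x_2 - x_3, x_3^{2} - 1}.

Buchberger on the second generating set:
h_1 = x_1x_2 - x_1 + x_2^{2} - x_2x_3 - x_2 + 1, LT = x_1x_2.
h_2 = -x_3^{2} + 1, LT = x_3^{2}.
h_3 = x_1x_2 + x_2^{2} - x_2x_3 + 1, LT = x_1x_2.

S(h_1,h_2): leading monomials are coprime, so the S-polynomial reduces to 0 (Buchberger's first criterion).
S(h_1,h_3): lcm = x_1x_2. S = -x_1 - x_2.
  leading term x_1: no divisor's leading term divides it; move -x_1 to the remainder.
  leading term x_2: no divisor's leading term divides it; move -x_2 to the remainder.
  remainder -x_1 - x_2 ≠ 0; add k_4 = -x_1 - x_2 to the basis.

S(h_2,h_3): leading monomials are coprime, so the S-polynomial reduces to 0 (Buchberger's first criterion).
S(h_1,k_4): lcm = x_1x_2. S = -x_1 - x_2x_3 - x_2 + 1.
  leading term x_1: subtract (1)·k_4 from -x_1 - x_2x_3 - x_2 + 1 → -x_2x_3 + 1
  leading term x_2x_3: no divisor's leading term divides it; move -x_2x_3 to the remainder.
  leading term 1: no divisor's leading term divides it; move 1 to the remainder.
  remainder -x_2x_3 + 1 ≠ 0; add k_5 = -x_2x_3 + 1 to the basis.

S(h_2,k_4): leading monomials are coprime, so the S-polynomial reduces to 0 (Buchberger's first criterion).
S(h_3,k_4): lcm = x_1x_2. S = -x_2x_3 + 1.
  leading term x_2x_3: subtract (1)·k_5 from -x_2x_3 + 1 → 0
  remainder 0.

S(h_1,k_5): lcm = x_1x_2x_3. S = -x_1x_3 + x_1 + x_2^{2}x_3 - x_2x_3^{2} - x_2x_3 + x_3.
  leading term x_1x_3: subtract (x_3)·k_4 from -x_1x_3 + x_1 + x_2^{2}x_3 - x_2x_3^{2} - x_2x_3 + x_3 → x_1 + x_2^{2}x_3 - x_2x_3^{2} + x_3
  leading term x_1: subtract (-1)·k_4 from x_1 + x_2^{2}x_3 - x_2x_3^{2} + x_3 → x_2^{2}x_3 - x_2x_3^{2} - x_2 + x_3
  leading term x_2^{2}x_3: subtract (-x_2)·k_5 from x_2^{2}x_3 - x_2x_3^{2} - x_2 + x_3 → -x_2x_3^{2} + x_3
  leading term x_2x_3^{2}: subtract (x_2)·h_2 from -x_2x_3^{2} + x_3 → -x_2 + x_3
  leading term x_2: no divisor's leading term divides it; move -x_2 to the remainder.
  leading term x_3: no divisor's leading term divides it; move x_3 to the remainder.
  remainder -x_2 + x_3 ≠ 0; add k_6 = -x_2 + x_3 to the basis.

S(h_2,k_5): lcm = x_2x_3^{2}. S = -x_2 + x_3.
  leading term x_2: subtract (1)·k_6 from -x_2 + x_3 → 0
  remainder 0.

S(h_3,k_5): lcm = x_1x_2x_3. S = x_1 + x_2^{2}x_3 - x_2x_3^{2} + x_3.
  leading term x_1: subtract (-1)·k_4 from x_1 + x_2^{2}x_3 - x_2x_3^{2} + x_3 → x_2^{2}x_3 - x_2x_3^{2} - x_2 + x_3
  leading term x_2^{2}x_3: subtract (-x_2)·k_5 from x_2^{2}x_3 - x_2x_3^{2} - x_2 + x_3 → -x_2x_3^{2} + x_3
  leading term x_2x_3^{2}: subtract (x_2)·h_2 from -x_2x_3^{2} + x_3 → -x_2 + x_3
  leading term x_2: subtract (1)·k_6 from -x_2 + x_3 → 0
  remainder 0.

S(k_4,k_5): leading monomials are coprime, so the S-polynomial reduces to 0 (Buchberger's first criterion).
S(h_1,k_6): lcm = x_1x_2. S = x_1x_3 - x_1 + x_2^{2} - x_2x_3 - x_2 + 1.
  leading term x_1x_3: subtract (-x_3)·k_4 from x_1x_3 - x_1 + x_2^{2} - x_2x_3 - x_2 + 1 → -x_1 + x_2^{2} + x_2x_3 - x_2 + 1
  leading term x_1: subtract (1)·k_4 from -x_1 + x_2^{2} + x_2x_3 - x_2 + 1 → x_2^{2} + x_2x_3 + 1
  leading term x_2^{2}: subtract (-x_2)·k_6 from x_2^{2} + x_2x_3 + 1 → -x_2x_3 + 1
  leading term x_2x_3: subtract (1)·k_5 from -x_2x_3 + 1 → 0
  remainder 0.

S(h_2,k_6): leading monomials are coprime, so the S-polynomial reduces to 0 (Buchberger's first criterion).
S(h_3,k_6): lcm = x_1x_2. S = x_1x_3 + x_2^{2} - x_2x_3 + 1.
  leading term x_1x_3: subtract (-x_3)·k_4 from x_1x_3 + x_2^{2} - x_2x_3 + 1 → x_2^{2} + x_2x_3 + 1
  leading term x_2^{2}: subtract (-x_2)·k_6 from x_2^{2} + x_2x_3 + 1 → -x_2x_3 + 1
  leading term x_2x_3: subtract (1)·k_5 from -x_2x_3 + 1 → 0
  remainder 0.

S(k_4,k_6): leading monomials are coprime, so the S-polynomial reduces to 0 (Buchberger's first criterion).
S(k_5,k_6): lcm = x_2x_3. S = x_3^{2} - 1.
  leading term x_3^{2}: subtract (-1)·h_2 from x_3^{2} - 1 → 0
  remainder 0.

Every S-polynomial of the final basis reduces to 0, so we have a Gröbner basis.
Inter-reduce: drop elements whose leading term is divisible by another's, tail-reduce, and make monic.
Reduced Gröbner basis: {x_1 + x_3, x_2 - x_3, x_3^{2} - 1}.

The two bases agree; hence the ideals are identical.
The same test decides containment: I ⊆ J iff every generator of I reduces to 0 modulo a Gröbner basis of J.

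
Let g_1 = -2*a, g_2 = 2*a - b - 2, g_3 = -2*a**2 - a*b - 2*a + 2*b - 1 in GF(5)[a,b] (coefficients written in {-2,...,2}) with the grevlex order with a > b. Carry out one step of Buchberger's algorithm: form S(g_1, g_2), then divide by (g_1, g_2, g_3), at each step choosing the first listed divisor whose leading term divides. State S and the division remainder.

S(g_1, g_2) = -2*b + 1; remainder on division = -2*b + 1.

lcm(LM(g_1), LM(g_2)) = a.
S = (lcm/LT(g_1))·g_1 − (lcm/LT(g_2))·g_2 = -2*b + 1.
Reduce S modulo (g_1, g_2, g_3) in that order:
  leading term b: no divisor's leading term divides it; move -2*b to the remainder.
  leading term 1: no divisor's leading term divides it; move 1 to the remainder.
The remainder -2*b + 1 is nonzero, so it would be added as the next basis element.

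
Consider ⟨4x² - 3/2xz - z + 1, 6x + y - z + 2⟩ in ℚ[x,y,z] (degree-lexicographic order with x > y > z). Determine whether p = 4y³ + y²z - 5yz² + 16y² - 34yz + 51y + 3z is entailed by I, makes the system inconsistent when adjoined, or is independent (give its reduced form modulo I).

4y³ + y²z - 5yz² + 16y² - 34yz + 51y + 3z is independent of I; its normal form modulo I is -y + 3z.

First compute the reduced Gröbner basis of I by Buchberger's algorithm.
f_1 = 4x² - 3/2xz - z + 1, LT = x².
f_2 = 6x + y - z + 2, LT = x.

S(f_1,f_2): lcm = x². S = -⅙xy - 5/24xz - ⅓x - ¼z + ¼.
  leading term xy: subtract (-1/36y)·f_2 from -⅙xy - 5/24xz - ⅓x - ¼z + ¼ → -5/24xz + 1/36y² - 1/36yz - ⅓x + 1/18y - ¼z + ¼
  leading term xz: subtract (-5/144z)·f_2 from -5/24xz + 1/36y² - 1/36yz - ⅓x + 1/18y - ¼z + ¼ → 1/36y² + 1/144yz - 5/144z² - ⅓x + 1/18y - 13/72z + ¼
  leading term y²: no divisor's leading term divides it; move 1/36y² to the remainder.
  leading term yz: no divisor's leading term divides it; move 1/144yz to the remainder.
  leading term z²: no divisor's leading term divides it; move -5/144z² to the remainder.
  leading term x: subtract (-1/18)·f_2 from -⅓x + 1/18y - 13/72z + ¼ → 1/9y - 17/72z + 13/36
  leading term y: no divisor's leading term divides it; move 1/9y to the remainder.
  leading term z: no divisor's leading term divides it; move -17/72z to the remainder.
  leading term 1: no divisor's leading term divides it; move 13/36 to the remainder.
  remainder 1/36y² + 1/144yz - 5/144z² + 1/9y - 17/72z + 13/36 ≠ 0; add h_3 = 1/36y² + 1/144yz - 5/144z² + 1/9y - 17/72z + 13/36 to the basis.

The other S-polynomials (S(f_1,h_3), S(f_2,h_3)) all reduce to 0 modulo the current basis, so we have a Gröbner basis.
Inter-reduce: drop elements whose leading term is divisible by another's, tail-reduce, and make monic.
Reduced Gröbner basis: {y² + ¼yz - 5/4z² + 4y - 17/2z + 13, x + ⅙y - ⅙z + ⅓}.
Label its elements g_1 = y² + ¼yz - 5/4z² + 4y - 17/2z + 13, g_2 = x + ⅙y - ⅙z + ⅓.

Reduce p = 4y³ + y²z - 5yz² + 16y² - 34yz + 51y + 3z modulo G:
  leading term y³: subtract (4y)·g_1 from 4y³ + y²z - 5yz² + 16y² - 34yz + 51y + 3z → -y + 3z
  leading term y: no divisor's leading term divides it; move -y to the remainder.
  leading term z: no divisor's leading term divides it; move 3z to the remainder.
  normal form = -y + 3z.
The normal form is nonzero, so p ∉ I. Since p minus its normal form lies in I, I + (p) = I + (r) where r = -y + 3z; decide whether this ideal is the whole ring.
Run Buchberger on G together with r (pairs among the g_i already reduce to 0 since G is a Gröbner basis):
g_1 = y² + ¼yz - 5/4z² + 4y - 17/2z + 13, LT = y².
g_2 = x + ⅙y - ⅙z + ⅓, LT = x.
r = -y + 3z, LT = y.

S(g_1,r): lcm = y². S = 13/4yz - 5/4z² + 4y - 17/2z + 13.
  leading term yz: subtract (-13/4z)·r from 13/4yz - 5/4z² + 4y - 17/2z + 13 → 17/2z² + 4y - 17/2z + 13
  leading term z²: no divisor's leading term divides it; move 17/2z² to the remainder.
  leading term y: subtract (-4)·r from 4y - 17/2z + 13 → 7/2z + 13
  leading term z: no divisor's leading term divides it; move 7/2z to the remainder.
  leading term 1: no divisor's leading term divides it; move 13 to the remainder.
  remainder 17/2z² + 7/2z + 13 ≠ 0; add m_4 = 17/2z² + 7/2z + 13 to the basis.

The other S-polynomials (S(g_1,g_2), S(g_2,r), S(g_1,m_4), S(g_2,m_4), S(r,m_4)) all reduce to 0 modulo the current basis, so we have a Gröbner basis.
Inter-reduce: drop elements whose leading term is divisible by another's, tail-reduce, and make monic.
Reduced Gröbner basis: {z² + 7/17z + 26/17, x + ⅓z + ⅓, y - 3z}.
The reduced Gröbner basis of I + (p) is {z² + 7/17z + 26/17, x + ⅓z + ⅓, y - 3z} ≠ {1}, a proper ideal, so the enlarged system stays consistent: p is independent of I, with normal form -y + 3z.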